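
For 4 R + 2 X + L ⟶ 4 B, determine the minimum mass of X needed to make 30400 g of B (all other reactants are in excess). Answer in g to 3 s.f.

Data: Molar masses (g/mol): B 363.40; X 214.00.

n(B) = 30400 / 363.40 = 83.65 mol
n(X) = (2/4) × 83.65 = 41.83 mol
mass = 41.83 × 214.00 = 8952 g

8950 g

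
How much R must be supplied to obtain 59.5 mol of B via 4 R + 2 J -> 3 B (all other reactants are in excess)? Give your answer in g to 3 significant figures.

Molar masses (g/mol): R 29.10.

2310 g

n(B) = 59.50 mol
n(R) = (4/3) × 59.50 = 79.33 mol
mass = 79.33 × 29.10 = 2309 g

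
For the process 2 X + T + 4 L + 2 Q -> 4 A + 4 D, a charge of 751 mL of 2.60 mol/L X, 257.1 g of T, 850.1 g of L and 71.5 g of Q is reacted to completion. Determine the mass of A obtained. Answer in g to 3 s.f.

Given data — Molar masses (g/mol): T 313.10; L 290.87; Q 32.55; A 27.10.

79.2 g

n(X) = 2.60 × 751.0/1000 = 1.953 mol
n(T) = 257.1 / 313.10 = 0.8211 mol
n(L) = 850.1 / 290.87 = 2.923 mol
n(Q) = 71.50 / 32.55 = 2.197 mol
n/ν for X = 1.953/2 = 0.9765
n/ν for T = 0.8211/1 = 0.8211
n/ν for L = 2.923/4 = 0.7308
n/ν for Q = 2.197/2 = 1.099
Smallest n/ν is L → limiting reagent.
n(A) = (4/4) × 2.923 = 2.923 mol
mass = 2.923 × 27.10 = 79.21 g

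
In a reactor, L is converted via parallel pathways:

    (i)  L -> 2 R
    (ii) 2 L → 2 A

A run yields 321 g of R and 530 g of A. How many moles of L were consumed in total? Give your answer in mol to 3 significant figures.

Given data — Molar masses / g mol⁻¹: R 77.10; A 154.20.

5.52 mol

n(R) = 321 / 77.10 = 4.163 mol
n(A) = 530 / 154.20 = 3.437 mol
n(L) via (i) = (1/2)×4.163 = 2.082 mol
n(L) via (ii) = (2/2)×3.437 = 3.437 mol
total n(L) = 2.082 + 3.437 = 5.519 mol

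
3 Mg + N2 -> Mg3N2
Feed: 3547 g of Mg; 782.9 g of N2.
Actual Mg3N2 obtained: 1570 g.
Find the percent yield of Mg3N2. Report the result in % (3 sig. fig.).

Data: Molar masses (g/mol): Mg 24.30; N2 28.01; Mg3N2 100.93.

55.7 %

n(Mg) = 3547 / 24.30 = 146.0 mol
n(N2) = 782.9 / 28.01 = 27.95 mol
n/ν for Mg = 146.0/3 = 48.67
n/ν for N2 = 27.95/1 = 27.95
Smallest n/ν is N2 → limiting reagent.
theoretical n(Mg3N2) = (1/1) × 27.95 = 27.95 mol → 2821 g
% yield = 1570 / 2821 × 100 = 55.65 %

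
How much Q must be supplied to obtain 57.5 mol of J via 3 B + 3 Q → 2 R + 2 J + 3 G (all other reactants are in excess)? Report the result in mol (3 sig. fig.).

n(J) = 57.50 mol
n(Q) = (3/2) × 57.50 = 86.25 mol

86.3 mol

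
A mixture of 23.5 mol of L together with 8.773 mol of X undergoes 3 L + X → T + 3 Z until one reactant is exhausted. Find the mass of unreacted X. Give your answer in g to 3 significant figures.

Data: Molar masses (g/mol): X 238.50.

n(L) = 23.50 mol
n(X) = 8.773 mol
n/ν for L = 23.50/3 = 7.833
n/ν for X = 8.773/1 = 8.773
Smallest n/ν is L → limiting reagent.
X consumed = (1/3) × 23.50 = 7.833 mol
X remaining = 8.773 − 7.833 = 0.9400 mol
mass = 0.9400 × 238.50 = 224.2 g

224 g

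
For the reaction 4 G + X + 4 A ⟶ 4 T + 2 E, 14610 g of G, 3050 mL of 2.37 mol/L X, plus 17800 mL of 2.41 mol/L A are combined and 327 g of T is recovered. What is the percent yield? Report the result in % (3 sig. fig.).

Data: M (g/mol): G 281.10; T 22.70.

n(G) = 14610 / 281.10 = 51.97 mol
n(X) = 2.37 × 3050/1000 = 7.229 mol
n(A) = 2.41 × 17800/1000 = 42.90 mol
n/ν for G = 51.97/4 = 12.99
n/ν for X = 7.229/1 = 7.229
n/ν for A = 42.90/4 = 10.73
Smallest n/ν is X → limiting reagent.
theoretical n(T) = (4/1) × 7.229 = 28.92 mol → 656.5 g
% yield = 327 / 656.5 × 100 = 49.81 %

49.8 %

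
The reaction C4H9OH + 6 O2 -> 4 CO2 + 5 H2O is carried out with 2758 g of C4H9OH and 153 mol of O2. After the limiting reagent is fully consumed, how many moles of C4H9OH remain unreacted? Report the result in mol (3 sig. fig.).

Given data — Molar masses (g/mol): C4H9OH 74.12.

n(C4H9OH) = 2758 / 74.12 = 37.21 mol
n(O2) = 153.0 mol
n/ν for C4H9OH = 37.21/1 = 37.21
n/ν for O2 = 153.0/6 = 25.50
Smallest n/ν is O2 → limiting reagent.
C4H9OH consumed = (1/6) × 153.0 = 25.50 mol
C4H9OH remaining = 37.21 − 25.50 = 11.71 mol

11.7 mol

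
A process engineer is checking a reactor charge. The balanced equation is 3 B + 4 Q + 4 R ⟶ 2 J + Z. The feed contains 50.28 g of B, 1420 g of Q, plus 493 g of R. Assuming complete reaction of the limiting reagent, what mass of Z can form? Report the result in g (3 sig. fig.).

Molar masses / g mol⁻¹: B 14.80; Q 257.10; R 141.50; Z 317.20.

n(B) = 50.28 / 14.80 = 3.397 mol
n(Q) = 1420 / 257.10 = 5.523 mol
n(R) = 493.0 / 141.50 = 3.484 mol
n/ν for B = 3.397/3 = 1.132
n/ν for Q = 5.523/4 = 1.381
n/ν for R = 3.484/4 = 0.8710
Smallest n/ν is R → limiting reagent.
n(Z) = (1/4) × 3.484 = 0.8710 mol
mass = 0.8710 × 317.20 = 276.3 g

276 g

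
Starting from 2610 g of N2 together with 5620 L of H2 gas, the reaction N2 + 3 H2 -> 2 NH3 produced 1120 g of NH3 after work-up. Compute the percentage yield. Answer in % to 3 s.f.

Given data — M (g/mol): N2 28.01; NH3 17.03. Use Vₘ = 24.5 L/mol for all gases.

43.0 %

n(N2) = 2610 / 28.01 = 93.18 mol
n(H2) = 5620 / 24.5 = 229.4 mol
n/ν for N2 = 93.18/1 = 93.18
n/ν for H2 = 229.4/3 = 76.47
Smallest n/ν is H2 → limiting reagent.
theoretical n(NH3) = (2/3) × 229.4 = 152.9 mol → 2604 g
% yield = 1120 / 2604 × 100 = 43.01 %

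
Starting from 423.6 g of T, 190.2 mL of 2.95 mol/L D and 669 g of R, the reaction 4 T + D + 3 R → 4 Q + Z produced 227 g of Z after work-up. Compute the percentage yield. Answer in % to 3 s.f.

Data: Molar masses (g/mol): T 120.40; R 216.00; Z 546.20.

74.1 %

n(T) = 423.6 / 120.40 = 3.518 mol
n(D) = 2.95 × 190.2/1000 = 0.5611 mol
n(R) = 669.0 / 216.00 = 3.097 mol
n/ν for T = 3.518/4 = 0.8795
n/ν for D = 0.5611/1 = 0.5611
n/ν for R = 3.097/3 = 1.032
Smallest n/ν is D → limiting reagent.
theoretical n(Z) = (1/1) × 0.5611 = 0.5611 mol → 306.5 g
% yield = 227 / 306.5 × 100 = 74.06 %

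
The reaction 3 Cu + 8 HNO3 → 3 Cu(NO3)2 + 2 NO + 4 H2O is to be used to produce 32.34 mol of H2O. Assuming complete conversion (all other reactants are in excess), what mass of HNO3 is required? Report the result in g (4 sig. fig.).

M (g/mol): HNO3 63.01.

n(H2O) = 32.34 mol
n(HNO3) = (8/4) × 32.34 = 64.68 mol
mass = 64.68 × 63.01 = 4075 g

4075 g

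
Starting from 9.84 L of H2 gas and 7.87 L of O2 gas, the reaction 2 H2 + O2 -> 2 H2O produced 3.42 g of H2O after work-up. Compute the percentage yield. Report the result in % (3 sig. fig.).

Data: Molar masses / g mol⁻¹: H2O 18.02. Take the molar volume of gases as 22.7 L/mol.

43.8 %

n(H2) = 9.840 / 22.7 = 0.4335 mol
n(O2) = 7.870 / 22.7 = 0.3467 mol
n/ν for H2 = 0.4335/2 = 0.2168
n/ν for O2 = 0.3467/1 = 0.3467
Smallest n/ν is H2 → limiting reagent.
theoretical n(H2O) = (2/2) × 0.4335 = 0.4335 mol → 7.812 g
% yield = 3.42 / 7.812 × 100 = 43.78 %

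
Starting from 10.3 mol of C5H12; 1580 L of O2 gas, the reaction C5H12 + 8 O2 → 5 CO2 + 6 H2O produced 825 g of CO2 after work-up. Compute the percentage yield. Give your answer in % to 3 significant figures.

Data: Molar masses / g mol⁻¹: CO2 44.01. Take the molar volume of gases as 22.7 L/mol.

n(C5H12) = 10.30 mol
n(O2) = 1580 / 22.7 = 69.60 mol
n/ν for C5H12 = 10.30/1 = 10.30
n/ν for O2 = 69.60/8 = 8.700
Smallest n/ν is O2 → limiting reagent.
theoretical n(CO2) = (5/8) × 69.60 = 43.50 mol → 1914 g
% yield = 825 / 1914 × 100 = 43.10 %

43.1 %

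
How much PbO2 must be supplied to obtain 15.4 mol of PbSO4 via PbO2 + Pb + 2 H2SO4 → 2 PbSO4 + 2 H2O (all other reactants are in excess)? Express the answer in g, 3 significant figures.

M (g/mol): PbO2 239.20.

n(PbSO4) = 15.40 mol
n(PbO2) = (1/2) × 15.40 = 7.700 mol
mass = 7.700 × 239.20 = 1842 g

1840 g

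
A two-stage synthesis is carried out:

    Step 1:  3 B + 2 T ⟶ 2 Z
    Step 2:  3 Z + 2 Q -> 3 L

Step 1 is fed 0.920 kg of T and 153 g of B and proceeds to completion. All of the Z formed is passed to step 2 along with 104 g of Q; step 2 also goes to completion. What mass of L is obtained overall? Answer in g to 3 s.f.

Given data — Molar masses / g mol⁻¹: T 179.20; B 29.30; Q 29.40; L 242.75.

Step 1:
n(T) = 0.9200×1000 / 179.20 = 5.134 mol
n(B) = 153.0 / 29.30 = 5.222 mol
n/ν for T = 5.134/2 = 2.567
n/ν for B = 5.222/3 = 1.741
Smallest n/ν is B → limiting reagent.
n(Z) produced = (2/3) × 5.222 = 3.481 mol
Step 2:
n(Z) available = 3.481 mol
n(Q) = 104.0 / 29.40 = 3.537 mol
n/ν for Z = 3.481/3 = 1.160
n/ν for Q = 3.537/2 = 1.769
Smallest n/ν is Z → limiting reagent.
n(L) = (3/3) × 3.481 = 3.481 mol
mass = 3.481 × 242.75 = 845.0 g

845 g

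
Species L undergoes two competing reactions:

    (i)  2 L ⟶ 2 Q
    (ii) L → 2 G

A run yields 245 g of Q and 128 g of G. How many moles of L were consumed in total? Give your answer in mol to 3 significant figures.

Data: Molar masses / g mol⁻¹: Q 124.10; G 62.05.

n(Q) = 245 / 124.10 = 1.974 mol
n(G) = 128 / 62.05 = 2.063 mol
n(L) via (i) = (2/2)×1.974 = 1.974 mol
n(L) via (ii) = (1/2)×2.063 = 1.032 mol
total n(L) = 1.974 + 1.032 = 3.006 mol

3.01 mol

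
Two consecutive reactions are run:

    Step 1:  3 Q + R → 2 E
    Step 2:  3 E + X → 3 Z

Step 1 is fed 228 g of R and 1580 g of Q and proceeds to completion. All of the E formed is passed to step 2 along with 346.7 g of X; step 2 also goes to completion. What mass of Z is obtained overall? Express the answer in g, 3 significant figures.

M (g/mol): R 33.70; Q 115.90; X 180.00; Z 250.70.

1450 g

Step 1:
n(R) = 228.0 / 33.70 = 6.766 mol
n(Q) = 1580 / 115.90 = 13.63 mol
n/ν for R = 6.766/1 = 6.766
n/ν for Q = 13.63/3 = 4.543
Smallest n/ν is Q → limiting reagent.
n(E) produced = (2/3) × 13.63 = 9.087 mol
Step 2:
n(E) available = 9.087 mol
n(X) = 346.7 / 180.00 = 1.926 mol
n/ν for E = 9.087/3 = 3.029
n/ν for X = 1.926/1 = 1.926
Smallest n/ν is X → limiting reagent.
n(Z) = (3/1) × 1.926 = 5.778 mol
mass = 5.778 × 250.70 = 1449 g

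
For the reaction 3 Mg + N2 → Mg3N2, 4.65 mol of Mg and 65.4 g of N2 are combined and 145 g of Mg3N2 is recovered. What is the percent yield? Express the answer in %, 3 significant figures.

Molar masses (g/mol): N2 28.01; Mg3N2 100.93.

92.7 %

n(Mg) = 4.650 mol
n(N2) = 65.40 / 28.01 = 2.335 mol
n/ν → Mg: 1.550, N2: 2.335; Mg is limiting.
theoretical n(Mg3N2) = (1/3) × 4.650 = 1.550 mol → 156.4 g
% yield = 145 / 156.4 × 100 = 92.71 %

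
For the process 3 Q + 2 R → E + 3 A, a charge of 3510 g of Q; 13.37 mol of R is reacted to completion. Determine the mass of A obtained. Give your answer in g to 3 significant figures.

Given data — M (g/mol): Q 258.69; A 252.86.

n(Q) = 3510 / 258.69 = 13.57 mol
n(R) = 13.37 mol
n/ν for Q = 13.57/3 = 4.523
n/ν for R = 13.37/2 = 6.685
Smallest n/ν is Q → limiting reagent.
n(A) = (3/3) × 13.57 = 13.57 mol
mass = 13.57 × 252.86 = 3431 g

3430 g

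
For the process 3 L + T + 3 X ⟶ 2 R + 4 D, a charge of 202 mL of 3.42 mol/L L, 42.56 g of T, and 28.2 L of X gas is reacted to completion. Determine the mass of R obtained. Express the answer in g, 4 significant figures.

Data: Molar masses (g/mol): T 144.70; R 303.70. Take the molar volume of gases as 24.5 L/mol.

n(L) = 3.42 × 202.0/1000 = 0.6908 mol
n(T) = 42.56 / 144.70 = 0.2941 mol
n(X) = 28.20 / 24.5 = 1.151 mol
n/ν for L = 0.6908/3 = 0.2303
n/ν for T = 0.2941/1 = 0.2941
n/ν for X = 1.151/3 = 0.3837
Smallest n/ν is L → limiting reagent.
n(R) = (2/3) × 0.6908 = 0.4605 mol
mass = 0.4605 × 303.70 = 139.9 g

139.9 g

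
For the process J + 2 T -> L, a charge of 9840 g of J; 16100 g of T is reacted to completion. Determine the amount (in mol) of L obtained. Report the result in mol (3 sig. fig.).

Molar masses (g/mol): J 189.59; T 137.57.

51.9 mol

n(J) = 9840 / 189.59 = 51.90 mol
n(T) = 16100 / 137.57 = 117.0 mol
n/ν → J: 51.90, T: 58.50; J is limiting.
n(L) = (1/1) × 51.90 = 51.90 mol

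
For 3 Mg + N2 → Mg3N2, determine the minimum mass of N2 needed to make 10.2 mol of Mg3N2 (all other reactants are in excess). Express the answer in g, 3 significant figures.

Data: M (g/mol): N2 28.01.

286 g

n(Mg3N2) = 10.20 mol
n(N2) = (1/1) × 10.20 = 10.20 mol
mass = 10.20 × 28.01 = 285.7 g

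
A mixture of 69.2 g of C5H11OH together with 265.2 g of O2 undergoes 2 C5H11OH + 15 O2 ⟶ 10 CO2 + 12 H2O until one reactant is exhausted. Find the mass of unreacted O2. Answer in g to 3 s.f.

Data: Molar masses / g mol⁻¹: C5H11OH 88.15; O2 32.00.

76.8 g

n(C5H11OH) = 69.20 / 88.15 = 0.7850 mol
n(O2) = 265.2 / 32.00 = 8.288 mol
n/ν for C5H11OH = 0.7850/2 = 0.3925
n/ν for O2 = 8.288/15 = 0.5525
Smallest n/ν is C5H11OH → limiting reagent.
O2 consumed = (15/2) × 0.7850 = 5.888 mol
O2 remaining = 8.288 − 5.888 = 2.400 mol
mass = 2.400 × 32.00 = 76.80 g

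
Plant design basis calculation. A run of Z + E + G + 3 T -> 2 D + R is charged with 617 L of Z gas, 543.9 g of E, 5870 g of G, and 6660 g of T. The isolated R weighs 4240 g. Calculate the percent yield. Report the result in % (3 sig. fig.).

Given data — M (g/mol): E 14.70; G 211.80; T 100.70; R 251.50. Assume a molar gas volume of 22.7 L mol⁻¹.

n(Z) = 617.0 / 22.7 = 27.18 mol
n(E) = 543.9 / 14.70 = 37.00 mol
n(G) = 5870 / 211.80 = 27.71 mol
n(T) = 6660 / 100.70 = 66.14 mol
n/ν → Z: 27.18, E: 37.00, G: 27.71, T: 22.05; T is limiting.
theoretical n(R) = (1/3) × 66.14 = 22.05 mol → 5546 g
% yield = 4240 / 5546 × 100 = 76.45 %

76.5 %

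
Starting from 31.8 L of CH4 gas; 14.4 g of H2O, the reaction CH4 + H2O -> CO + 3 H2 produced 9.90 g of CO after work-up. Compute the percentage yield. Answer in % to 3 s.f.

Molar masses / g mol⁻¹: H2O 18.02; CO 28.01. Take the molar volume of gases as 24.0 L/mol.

44.2 %

n(CH4) = 31.80 / 24.0 = 1.325 mol
n(H2O) = 14.40 / 18.02 = 0.7991 mol
n/ν for CH4 = 1.325/1 = 1.325
n/ν for H2O = 0.7991/1 = 0.7991
Smallest n/ν is H2O → limiting reagent.
theoretical n(CO) = (1/1) × 0.7991 = 0.7991 mol → 22.38 g
% yield = 9.90 / 22.38 × 100 = 44.24 %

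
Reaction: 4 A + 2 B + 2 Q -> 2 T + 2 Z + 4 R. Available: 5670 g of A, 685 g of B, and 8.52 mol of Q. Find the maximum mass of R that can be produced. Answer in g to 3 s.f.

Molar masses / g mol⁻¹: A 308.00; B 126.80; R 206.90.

n(A) = 5670 / 308.00 = 18.41 mol
n(B) = 685.0 / 126.80 = 5.402 mol
n(Q) = 8.520 mol
n/ν for A = 18.41/4 = 4.603
n/ν for B = 5.402/2 = 2.701
n/ν for Q = 8.520/2 = 4.260
Smallest n/ν is B → limiting reagent.
n(R) = (4/2) × 5.402 = 10.80 mol
mass = 10.80 × 206.90 = 2235 g

2240 g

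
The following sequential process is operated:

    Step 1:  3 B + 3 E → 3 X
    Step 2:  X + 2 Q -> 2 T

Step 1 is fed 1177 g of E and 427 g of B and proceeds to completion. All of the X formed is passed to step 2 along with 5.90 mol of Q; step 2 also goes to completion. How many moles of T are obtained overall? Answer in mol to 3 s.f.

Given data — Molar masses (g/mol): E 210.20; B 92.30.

Step 1:
n(E) = 1177 / 210.20 = 5.599 mol
n(B) = 427.0 / 92.30 = 4.626 mol
n/ν → E: 1.866, B: 1.542; B is limiting.
n(X) produced = (3/3) × 4.626 = 4.626 mol
Step 2:
n(X) available = 4.626 mol
n(Q) = 5.900 mol
n/ν → X: 4.626, Q: 2.950; Q is limiting.
n(T) = (2/2) × 5.900 = 5.900 mol

5.90 mol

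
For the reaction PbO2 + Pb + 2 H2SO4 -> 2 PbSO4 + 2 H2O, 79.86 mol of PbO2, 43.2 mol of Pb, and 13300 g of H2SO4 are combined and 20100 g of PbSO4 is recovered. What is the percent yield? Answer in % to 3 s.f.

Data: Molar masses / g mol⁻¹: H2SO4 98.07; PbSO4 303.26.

n(PbO2) = 79.86 mol
n(Pb) = 43.20 mol
n(H2SO4) = 13300 / 98.07 = 135.6 mol
n/ν for PbO2 = 79.86/1 = 79.86
n/ν for Pb = 43.20/1 = 43.20
n/ν for H2SO4 = 135.6/2 = 67.80
Smallest n/ν is Pb → limiting reagent.
theoretical n(PbSO4) = (2/1) × 43.20 = 86.40 mol → 26200 g
% yield = 20100 / 26200 × 100 = 76.72 %

76.7 %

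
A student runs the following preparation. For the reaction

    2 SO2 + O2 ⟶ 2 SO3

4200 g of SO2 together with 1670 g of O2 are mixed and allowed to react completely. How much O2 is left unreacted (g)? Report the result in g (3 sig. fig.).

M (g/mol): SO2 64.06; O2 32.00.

n(SO2) = 4200 / 64.06 = 65.56 mol
n(O2) = 1670 / 32.00 = 52.19 mol
n/ν → SO2: 32.78, O2: 52.19; SO2 is limiting.
O2 consumed = (1/2) × 65.56 = 32.78 mol
O2 remaining = 52.19 − 32.78 = 19.41 mol
mass = 19.41 × 32.00 = 621.1 g

621 g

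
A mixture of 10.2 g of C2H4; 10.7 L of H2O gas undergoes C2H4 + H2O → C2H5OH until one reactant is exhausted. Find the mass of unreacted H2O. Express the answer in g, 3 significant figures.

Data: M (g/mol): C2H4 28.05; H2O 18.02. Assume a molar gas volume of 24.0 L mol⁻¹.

1.48 g

n(C2H4) = 10.20 / 28.05 = 0.3636 mol
n(H2O) = 10.70 / 24.0 = 0.4458 mol
n/ν for C2H4 = 0.3636/1 = 0.3636
n/ν for H2O = 0.4458/1 = 0.4458
Smallest n/ν is C2H4 → limiting reagent.
H2O consumed = (1/1) × 0.3636 = 0.3636 mol
H2O remaining = 0.4458 − 0.3636 = 0.08220 mol
mass = 0.08220 × 18.02 = 1.481 g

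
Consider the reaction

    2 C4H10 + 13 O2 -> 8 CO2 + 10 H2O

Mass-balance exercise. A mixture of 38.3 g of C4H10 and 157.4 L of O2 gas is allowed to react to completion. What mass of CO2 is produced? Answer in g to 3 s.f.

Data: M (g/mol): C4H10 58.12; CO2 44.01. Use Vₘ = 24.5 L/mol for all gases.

n(C4H10) = 38.30 / 58.12 = 0.6590 mol
n(O2) = 157.4 / 24.5 = 6.424 mol
n/ν → C4H10: 0.3295, O2: 0.4942; C4H10 is limiting.
n(CO2) = (8/2) × 0.6590 = 2.636 mol
mass = 2.636 × 44.01 = 116.0 g

116 g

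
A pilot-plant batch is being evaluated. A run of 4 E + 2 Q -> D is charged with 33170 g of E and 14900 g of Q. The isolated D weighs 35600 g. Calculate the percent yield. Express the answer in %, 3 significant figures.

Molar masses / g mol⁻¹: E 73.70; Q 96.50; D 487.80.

n(E) = 33170 / 73.70 = 450.1 mol
n(Q) = 14900 / 96.50 = 154.4 mol
n/ν → E: 112.5, Q: 77.20; Q is limiting.
theoretical n(D) = (1/2) × 154.4 = 77.20 mol → 37660 g
% yield = 35600 / 37660 × 100 = 94.53 %

94.5 %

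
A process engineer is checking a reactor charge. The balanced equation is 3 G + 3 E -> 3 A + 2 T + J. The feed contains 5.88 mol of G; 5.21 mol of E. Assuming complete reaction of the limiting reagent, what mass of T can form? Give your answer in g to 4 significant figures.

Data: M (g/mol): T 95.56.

n(G) = 5.880 mol
n(E) = 5.210 mol
n/ν for G = 5.880/3 = 1.960
n/ν for E = 5.210/3 = 1.737
Smallest n/ν is E → limiting reagent.
n(T) = (2/3) × 5.210 = 3.473 mol
mass = 3.473 × 95.56 = 331.9 g

331.9 g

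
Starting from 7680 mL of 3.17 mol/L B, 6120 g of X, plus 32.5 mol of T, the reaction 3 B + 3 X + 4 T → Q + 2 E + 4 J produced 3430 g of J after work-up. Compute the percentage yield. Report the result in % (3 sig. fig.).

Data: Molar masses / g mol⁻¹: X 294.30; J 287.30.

n(B) = 3.17 × 7680/1000 = 24.35 mol
n(X) = 6120 / 294.30 = 20.80 mol
n(T) = 32.50 mol
n/ν → B: 8.117, X: 6.933, T: 8.125; X is limiting.
theoretical n(J) = (4/3) × 20.80 = 27.73 mol → 7967 g
% yield = 3430 / 7967 × 100 = 43.05 %

43.1 %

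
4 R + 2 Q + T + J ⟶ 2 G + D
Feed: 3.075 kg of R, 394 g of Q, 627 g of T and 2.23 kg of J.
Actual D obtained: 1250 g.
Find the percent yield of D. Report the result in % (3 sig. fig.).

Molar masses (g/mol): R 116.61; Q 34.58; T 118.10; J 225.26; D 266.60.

88.3 %

n(R) = 3.075×1000 / 116.61 = 26.37 mol
n(Q) = 394.0 / 34.58 = 11.39 mol
n(T) = 627.0 / 118.10 = 5.309 mol
n(J) = 2.230×1000 / 225.26 = 9.900 mol
n/ν for R = 26.37/4 = 6.593
n/ν for Q = 11.39/2 = 5.695
n/ν for T = 5.309/1 = 5.309
n/ν for J = 9.900/1 = 9.900
Smallest n/ν is T → limiting reagent.
theoretical n(D) = (1/1) × 5.309 = 5.309 mol → 1415 g
% yield = 1250 / 1415 × 100 = 88.34 %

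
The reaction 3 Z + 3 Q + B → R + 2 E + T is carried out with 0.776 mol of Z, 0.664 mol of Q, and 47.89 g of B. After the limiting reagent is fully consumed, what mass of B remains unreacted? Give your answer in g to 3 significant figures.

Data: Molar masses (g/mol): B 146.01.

15.6 g

n(Z) = 0.7760 mol
n(Q) = 0.6640 mol
n(B) = 47.89 / 146.01 = 0.3280 mol
n/ν for Z = 0.7760/3 = 0.2587
n/ν for Q = 0.6640/3 = 0.2213
n/ν for B = 0.3280/1 = 0.3280
Smallest n/ν is Q → limiting reagent.
B consumed = (1/3) × 0.6640 = 0.2213 mol
B remaining = 0.3280 − 0.2213 = 0.1067 mol
mass = 0.1067 × 146.01 = 15.58 g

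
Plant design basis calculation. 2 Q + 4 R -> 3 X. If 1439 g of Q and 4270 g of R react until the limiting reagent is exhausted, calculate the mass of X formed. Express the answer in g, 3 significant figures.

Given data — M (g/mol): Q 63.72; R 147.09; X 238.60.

5190 g

n(Q) = 1439 / 63.72 = 22.58 mol
n(R) = 4270 / 147.09 = 29.03 mol
n/ν → Q: 11.29, R: 7.258; R is limiting.
n(X) = (3/4) × 29.03 = 21.77 mol
mass = 21.77 × 238.60 = 5194 g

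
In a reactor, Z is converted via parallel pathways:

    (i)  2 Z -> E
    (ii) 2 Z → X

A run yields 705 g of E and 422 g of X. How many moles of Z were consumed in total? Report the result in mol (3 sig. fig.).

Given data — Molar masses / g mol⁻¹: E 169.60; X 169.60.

13.3 mol

n(E) = 705 / 169.60 = 4.157 mol
n(X) = 422 / 169.60 = 2.488 mol
n(Z) via (i) = (2/1)×4.157 = 8.314 mol
n(Z) via (ii) = (2/1)×2.488 = 4.976 mol
total n(Z) = 8.314 + 4.976 = 13.29 mol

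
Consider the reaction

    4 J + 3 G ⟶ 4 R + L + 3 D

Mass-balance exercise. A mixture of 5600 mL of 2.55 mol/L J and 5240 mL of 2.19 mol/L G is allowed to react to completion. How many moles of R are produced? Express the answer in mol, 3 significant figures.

n(J) = 2.55 × 5600/1000 = 14.28 mol
n(G) = 2.19 × 5240/1000 = 11.48 mol
n/ν for J = 14.28/4 = 3.570
n/ν for G = 11.48/3 = 3.827
Smallest n/ν is J → limiting reagent.
n(R) = (4/4) × 14.28 = 14.28 mol

14.3 mol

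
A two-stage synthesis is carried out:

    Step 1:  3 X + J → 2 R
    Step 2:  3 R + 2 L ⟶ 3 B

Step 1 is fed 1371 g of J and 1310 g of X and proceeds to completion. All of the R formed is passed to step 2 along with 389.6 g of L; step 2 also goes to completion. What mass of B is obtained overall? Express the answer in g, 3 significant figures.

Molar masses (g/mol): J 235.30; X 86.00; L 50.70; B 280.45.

Step 1:
n(J) = 1371 / 235.30 = 5.827 mol
n(X) = 1310 / 86.00 = 15.23 mol
n/ν for J = 5.827/1 = 5.827
n/ν for X = 15.23/3 = 5.077
Smallest n/ν is X → limiting reagent.
n(R) produced = (2/3) × 15.23 = 10.15 mol
Step 2:
n(R) available = 10.15 mol
n(L) = 389.6 / 50.70 = 7.684 mol
n/ν for R = 10.15/3 = 3.383
n/ν for L = 7.684/2 = 3.842
Smallest n/ν is R → limiting reagent.
n(B) = (3/3) × 10.15 = 10.15 mol
mass = 10.15 × 280.45 = 2847 g

2850 g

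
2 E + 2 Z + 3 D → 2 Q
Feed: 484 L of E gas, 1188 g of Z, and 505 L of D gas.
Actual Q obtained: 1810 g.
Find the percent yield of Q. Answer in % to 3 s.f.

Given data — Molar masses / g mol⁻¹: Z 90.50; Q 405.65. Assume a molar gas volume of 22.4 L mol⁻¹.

n(E) = 484.0 / 22.4 = 21.61 mol
n(Z) = 1188 / 90.50 = 13.13 mol
n(D) = 505.0 / 22.4 = 22.54 mol
n/ν for E = 21.61/2 = 10.81
n/ν for Z = 13.13/2 = 6.565
n/ν for D = 22.54/3 = 7.513
Smallest n/ν is Z → limiting reagent.
theoretical n(Q) = (2/2) × 13.13 = 13.13 mol → 5326 g
% yield = 1810 / 5326 × 100 = 33.98 %

34.0 %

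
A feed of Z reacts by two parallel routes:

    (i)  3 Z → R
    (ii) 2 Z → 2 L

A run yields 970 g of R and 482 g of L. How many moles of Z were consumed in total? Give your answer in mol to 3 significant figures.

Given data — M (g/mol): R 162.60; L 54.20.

26.8 mol

n(R) = 970 / 162.60 = 5.966 mol
n(L) = 482 / 54.20 = 8.893 mol
n(Z) via (i) = (3/1)×5.966 = 17.90 mol
n(Z) via (ii) = (2/2)×8.893 = 8.893 mol
total n(Z) = 17.90 + 8.893 = 26.79 mol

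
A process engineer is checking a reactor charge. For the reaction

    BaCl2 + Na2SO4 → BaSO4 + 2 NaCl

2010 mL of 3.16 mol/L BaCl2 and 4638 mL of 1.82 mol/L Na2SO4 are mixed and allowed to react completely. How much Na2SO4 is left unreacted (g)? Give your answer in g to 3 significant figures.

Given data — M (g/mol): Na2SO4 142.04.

n(BaCl2) = 3.16 × 2010/1000 = 6.352 mol
n(Na2SO4) = 1.82 × 4638/1000 = 8.441 mol
n/ν for BaCl2 = 6.352/1 = 6.352
n/ν for Na2SO4 = 8.441/1 = 8.441
Smallest n/ν is BaCl2 → limiting reagent.
Na2SO4 consumed = (1/1) × 6.352 = 6.352 mol
Na2SO4 remaining = 8.441 − 6.352 = 2.089 mol
mass = 2.089 × 142.04 = 296.7 g

297 g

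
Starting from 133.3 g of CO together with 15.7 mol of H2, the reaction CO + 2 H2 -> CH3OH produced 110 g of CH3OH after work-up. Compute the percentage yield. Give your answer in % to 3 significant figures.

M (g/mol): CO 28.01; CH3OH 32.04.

72.1 %

n(CO) = 133.3 / 28.01 = 4.759 mol
n(H2) = 15.70 mol
n/ν for CO = 4.759/1 = 4.759
n/ν for H2 = 15.70/2 = 7.850
Smallest n/ν is CO → limiting reagent.
theoretical n(CH3OH) = (1/1) × 4.759 = 4.759 mol → 152.5 g
% yield = 110 / 152.5 × 100 = 72.13 %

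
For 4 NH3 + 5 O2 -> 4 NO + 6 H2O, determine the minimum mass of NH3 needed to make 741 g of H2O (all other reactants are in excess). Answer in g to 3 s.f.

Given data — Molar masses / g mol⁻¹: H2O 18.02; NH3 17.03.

467 g

n(H2O) = 741 / 18.02 = 41.12 mol
n(NH3) = (4/6) × 41.12 = 27.41 mol
mass = 27.41 × 17.03 = 466.8 g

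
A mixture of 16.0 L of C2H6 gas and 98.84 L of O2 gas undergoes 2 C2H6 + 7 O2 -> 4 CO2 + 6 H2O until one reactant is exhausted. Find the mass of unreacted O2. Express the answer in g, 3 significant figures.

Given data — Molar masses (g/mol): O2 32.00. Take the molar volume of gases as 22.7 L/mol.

60.4 g

n(C2H6) = 16.00 / 22.7 = 0.7048 mol
n(O2) = 98.84 / 22.7 = 4.354 mol
n/ν for C2H6 = 0.7048/2 = 0.3524
n/ν for O2 = 4.354/7 = 0.6220
Smallest n/ν is C2H6 → limiting reagent.
O2 consumed = (7/2) × 0.7048 = 2.467 mol
O2 remaining = 4.354 − 2.467 = 1.887 mol
mass = 1.887 × 32.00 = 60.38 g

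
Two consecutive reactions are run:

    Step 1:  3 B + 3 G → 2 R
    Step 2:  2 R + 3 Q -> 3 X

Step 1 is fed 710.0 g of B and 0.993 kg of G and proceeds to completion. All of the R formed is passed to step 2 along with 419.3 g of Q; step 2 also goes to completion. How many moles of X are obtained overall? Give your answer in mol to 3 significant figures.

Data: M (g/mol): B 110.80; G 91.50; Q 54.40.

Step 1:
n(B) = 710.0 / 110.80 = 6.408 mol
n(G) = 0.9930×1000 / 91.50 = 10.85 mol
n/ν for B = 6.408/3 = 2.136
n/ν for G = 10.85/3 = 3.617
Smallest n/ν is B → limiting reagent.
n(R) produced = (2/3) × 6.408 = 4.272 mol
Step 2:
n(R) available = 4.272 mol
n(Q) = 419.3 / 54.40 = 7.708 mol
n/ν for R = 4.272/2 = 2.136
n/ν for Q = 7.708/3 = 2.569
Smallest n/ν is R → limiting reagent.
n(X) = (3/2) × 4.272 = 6.408 mol

6.41 mol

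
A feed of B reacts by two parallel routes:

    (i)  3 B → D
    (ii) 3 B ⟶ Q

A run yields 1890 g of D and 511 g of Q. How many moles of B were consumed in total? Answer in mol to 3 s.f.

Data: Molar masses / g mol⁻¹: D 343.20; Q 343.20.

21.0 mol

n(D) = 1890 / 343.20 = 5.507 mol
n(Q) = 511 / 343.20 = 1.489 mol
n(B) via (i) = (3/1)×5.507 = 16.52 mol
n(B) via (ii) = (3/1)×1.489 = 4.467 mol
total n(B) = 16.52 + 4.467 = 20.99 mol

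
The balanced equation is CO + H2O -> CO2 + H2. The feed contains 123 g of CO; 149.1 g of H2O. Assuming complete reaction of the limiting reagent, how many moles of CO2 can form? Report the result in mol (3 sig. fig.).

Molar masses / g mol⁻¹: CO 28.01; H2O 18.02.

4.39 mol

n(CO) = 123.0 / 28.01 = 4.391 mol
n(H2O) = 149.1 / 18.02 = 8.274 mol
n/ν for CO = 4.391/1 = 4.391
n/ν for H2O = 8.274/1 = 8.274
Smallest n/ν is CO → limiting reagent.
n(CO2) = (1/1) × 4.391 = 4.391 mol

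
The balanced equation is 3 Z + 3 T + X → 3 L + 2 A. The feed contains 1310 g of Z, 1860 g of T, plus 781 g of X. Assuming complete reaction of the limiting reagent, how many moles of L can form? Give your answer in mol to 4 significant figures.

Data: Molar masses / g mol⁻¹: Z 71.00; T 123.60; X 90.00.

n(Z) = 1310 / 71.00 = 18.45 mol
n(T) = 1860 / 123.60 = 15.05 mol
n(X) = 781.0 / 90.00 = 8.678 mol
n/ν for Z = 18.45/3 = 6.150
n/ν for T = 15.05/3 = 5.017
n/ν for X = 8.678/1 = 8.678
Smallest n/ν is T → limiting reagent.
n(L) = (3/3) × 15.05 = 15.05 mol

15.05 mol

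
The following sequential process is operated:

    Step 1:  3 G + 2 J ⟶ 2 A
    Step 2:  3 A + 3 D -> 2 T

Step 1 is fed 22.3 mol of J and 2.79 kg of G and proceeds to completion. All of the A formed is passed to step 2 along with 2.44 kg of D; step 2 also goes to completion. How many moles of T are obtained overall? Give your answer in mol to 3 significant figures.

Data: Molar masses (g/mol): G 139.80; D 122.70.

Step 1:
n(J) = 22.30 mol
n(G) = 2.790×1000 / 139.80 = 19.96 mol
n/ν → J: 11.15, G: 6.653; G is limiting.
n(A) produced = (2/3) × 19.96 = 13.31 mol
Step 2:
n(A) available = 13.31 mol
n(D) = 2.440×1000 / 122.70 = 19.89 mol
n/ν → A: 4.437, D: 6.630; A is limiting.
n(T) = (2/3) × 13.31 = 8.873 mol

8.87 mol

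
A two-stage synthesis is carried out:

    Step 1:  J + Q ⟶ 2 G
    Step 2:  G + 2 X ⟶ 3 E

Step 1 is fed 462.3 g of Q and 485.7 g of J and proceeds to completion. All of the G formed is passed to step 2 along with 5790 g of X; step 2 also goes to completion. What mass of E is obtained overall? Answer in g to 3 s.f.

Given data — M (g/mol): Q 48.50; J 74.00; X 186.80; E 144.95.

5710 g

Step 1:
n(Q) = 462.3 / 48.50 = 9.532 mol
n(J) = 485.7 / 74.00 = 6.564 mol
n/ν → Q: 9.532, J: 6.564; J is limiting.
n(G) produced = (2/1) × 6.564 = 13.13 mol
Step 2:
n(G) available = 13.13 mol
n(X) = 5790 / 186.80 = 31.00 mol
n/ν → G: 13.13, X: 15.50; G is limiting.
n(E) = (3/1) × 13.13 = 39.39 mol
mass = 39.39 × 144.95 = 5710 g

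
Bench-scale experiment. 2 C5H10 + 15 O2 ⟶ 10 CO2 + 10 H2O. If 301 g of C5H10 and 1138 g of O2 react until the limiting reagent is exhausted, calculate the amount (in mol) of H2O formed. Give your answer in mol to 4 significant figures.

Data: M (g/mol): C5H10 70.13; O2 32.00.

n(C5H10) = 301.0 / 70.13 = 4.292 mol
n(O2) = 1138 / 32.00 = 35.56 mol
n/ν for C5H10 = 4.292/2 = 2.146
n/ν for O2 = 35.56/15 = 2.371
Smallest n/ν is C5H10 → limiting reagent.
n(H2O) = (10/2) × 4.292 = 21.46 mol

21.46 mol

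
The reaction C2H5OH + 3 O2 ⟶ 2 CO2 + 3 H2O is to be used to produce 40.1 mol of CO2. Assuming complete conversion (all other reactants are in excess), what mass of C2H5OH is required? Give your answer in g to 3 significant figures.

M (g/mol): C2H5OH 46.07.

924 g

n(CO2) = 40.10 mol
n(C2H5OH) = (1/2) × 40.10 = 20.05 mol
mass = 20.05 × 46.07 = 923.7 g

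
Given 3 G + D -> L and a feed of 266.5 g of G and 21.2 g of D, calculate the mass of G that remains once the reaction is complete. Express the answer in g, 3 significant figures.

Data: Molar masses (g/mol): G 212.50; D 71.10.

76.4 g

n(G) = 266.5 / 212.50 = 1.254 mol
n(D) = 21.20 / 71.10 = 0.2982 mol
n/ν → G: 0.4180, D: 0.2982; D is limiting.
G consumed = (3/1) × 0.2982 = 0.8946 mol
G remaining = 1.254 − 0.8946 = 0.3594 mol
mass = 0.3594 × 212.50 = 76.37 g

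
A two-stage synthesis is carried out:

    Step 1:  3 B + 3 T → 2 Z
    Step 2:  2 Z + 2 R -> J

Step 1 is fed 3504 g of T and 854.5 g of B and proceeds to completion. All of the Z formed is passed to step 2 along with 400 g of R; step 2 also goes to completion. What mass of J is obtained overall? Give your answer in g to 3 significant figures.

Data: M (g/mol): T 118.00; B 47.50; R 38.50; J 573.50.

Step 1:
n(T) = 3504 / 118.00 = 29.69 mol
n(B) = 854.5 / 47.50 = 17.99 mol
n/ν for T = 29.69/3 = 9.897
n/ν for B = 17.99/3 = 5.997
Smallest n/ν is B → limiting reagent.
n(Z) produced = (2/3) × 17.99 = 11.99 mol
Step 2:
n(Z) available = 11.99 mol
n(R) = 400.0 / 38.50 = 10.39 mol
n/ν for Z = 11.99/2 = 5.995
n/ν for R = 10.39/2 = 5.195
Smallest n/ν is R → limiting reagent.
n(J) = (1/2) × 10.39 = 5.195 mol
mass = 5.195 × 573.50 = 2979 g

2980 g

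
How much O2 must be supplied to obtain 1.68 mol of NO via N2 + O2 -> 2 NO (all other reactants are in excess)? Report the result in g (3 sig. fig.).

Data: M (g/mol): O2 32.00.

26.9 g

n(NO) = 1.680 mol
n(O2) = (1/2) × 1.680 = 0.8400 mol
mass = 0.8400 × 32.00 = 26.88 g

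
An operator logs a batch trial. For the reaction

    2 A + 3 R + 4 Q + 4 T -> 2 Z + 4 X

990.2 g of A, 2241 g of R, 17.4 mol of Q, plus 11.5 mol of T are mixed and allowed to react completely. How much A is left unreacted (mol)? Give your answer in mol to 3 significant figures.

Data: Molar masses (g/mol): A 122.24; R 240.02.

n(A) = 990.2 / 122.24 = 8.100 mol
n(R) = 2241 / 240.02 = 9.337 mol
n(Q) = 17.40 mol
n(T) = 11.50 mol
n/ν for A = 8.100/2 = 4.050
n/ν for R = 9.337/3 = 3.112
n/ν for Q = 17.40/4 = 4.350
n/ν for T = 11.50/4 = 2.875
Smallest n/ν is T → limiting reagent.
A consumed = (2/4) × 11.50 = 5.750 mol
A remaining = 8.100 − 5.750 = 2.350 mol

2.35 mol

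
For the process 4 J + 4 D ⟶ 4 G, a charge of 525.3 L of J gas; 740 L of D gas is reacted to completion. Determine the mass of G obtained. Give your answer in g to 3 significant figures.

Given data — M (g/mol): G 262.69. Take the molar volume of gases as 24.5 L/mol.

n(J) = 525.3 / 24.5 = 21.44 mol
n(D) = 740.0 / 24.5 = 30.20 mol
n/ν for J = 21.44/4 = 5.360
n/ν for D = 30.20/4 = 7.550
Smallest n/ν is J → limiting reagent.
n(G) = (4/4) × 21.44 = 21.44 mol
mass = 21.44 × 262.69 = 5632 g

5630 g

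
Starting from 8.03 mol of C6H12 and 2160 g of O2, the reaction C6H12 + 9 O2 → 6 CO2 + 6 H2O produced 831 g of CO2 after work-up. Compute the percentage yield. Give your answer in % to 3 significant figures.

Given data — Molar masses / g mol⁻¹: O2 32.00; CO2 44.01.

n(C6H12) = 8.030 mol
n(O2) = 2160 / 32.00 = 67.50 mol
n/ν → C6H12: 8.030, O2: 7.500; O2 is limiting.
theoretical n(CO2) = (6/9) × 67.50 = 45.00 mol → 1980 g
% yield = 831 / 1980 × 100 = 41.97 %

42.0 %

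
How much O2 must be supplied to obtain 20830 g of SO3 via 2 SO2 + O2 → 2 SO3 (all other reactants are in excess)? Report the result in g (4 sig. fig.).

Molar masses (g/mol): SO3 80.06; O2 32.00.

n(SO3) = 20830 / 80.06 = 260.2 mol
n(O2) = (1/2) × 260.2 = 130.1 mol
mass = 130.1 × 32.00 = 4163 g

4163 g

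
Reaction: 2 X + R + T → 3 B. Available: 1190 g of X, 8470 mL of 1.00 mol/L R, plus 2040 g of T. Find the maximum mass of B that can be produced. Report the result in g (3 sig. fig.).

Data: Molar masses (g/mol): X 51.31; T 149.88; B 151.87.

n(X) = 1190 / 51.31 = 23.19 mol
n(R) = 1.00 × 8470/1000 = 8.470 mol
n(T) = 2040 / 149.88 = 13.61 mol
n/ν for X = 23.19/2 = 11.60
n/ν for R = 8.470/1 = 8.470
n/ν for T = 13.61/1 = 13.61
Smallest n/ν is R → limiting reagent.
n(B) = (3/1) × 8.470 = 25.41 mol
mass = 25.41 × 151.87 = 3859 g

3860 g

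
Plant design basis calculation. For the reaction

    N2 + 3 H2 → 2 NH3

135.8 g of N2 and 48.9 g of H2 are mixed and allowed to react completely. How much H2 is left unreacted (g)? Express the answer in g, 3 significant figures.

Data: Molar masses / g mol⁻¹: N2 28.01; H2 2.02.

19.5 g

n(N2) = 135.8 / 28.01 = 4.848 mol
n(H2) = 48.90 / 2.02 = 24.21 mol
n/ν → N2: 4.848, H2: 8.070; N2 is limiting.
H2 consumed = (3/1) × 4.848 = 14.54 mol
H2 remaining = 24.21 − 14.54 = 9.670 mol
mass = 9.670 × 2.02 = 19.53 g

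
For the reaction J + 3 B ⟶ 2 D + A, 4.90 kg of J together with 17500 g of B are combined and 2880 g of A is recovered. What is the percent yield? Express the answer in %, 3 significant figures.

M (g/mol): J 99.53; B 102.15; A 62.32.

93.9 %

n(J) = 4.900×1000 / 99.53 = 49.23 mol
n(B) = 17500 / 102.15 = 171.3 mol
n/ν → J: 49.23, B: 57.10; J is limiting.
theoretical n(A) = (1/1) × 49.23 = 49.23 mol → 3068 g
% yield = 2880 / 3068 × 100 = 93.87 %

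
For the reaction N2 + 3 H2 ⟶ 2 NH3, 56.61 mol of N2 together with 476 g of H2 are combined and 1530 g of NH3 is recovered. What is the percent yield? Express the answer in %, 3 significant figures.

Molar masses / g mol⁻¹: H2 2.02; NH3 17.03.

n(N2) = 56.61 mol
n(H2) = 476.0 / 2.02 = 235.6 mol
n/ν for N2 = 56.61/1 = 56.61
n/ν for H2 = 235.6/3 = 78.53
Smallest n/ν is N2 → limiting reagent.
theoretical n(NH3) = (2/1) × 56.61 = 113.2 mol → 1928 g
% yield = 1530 / 1928 × 100 = 79.36 %

79.4 %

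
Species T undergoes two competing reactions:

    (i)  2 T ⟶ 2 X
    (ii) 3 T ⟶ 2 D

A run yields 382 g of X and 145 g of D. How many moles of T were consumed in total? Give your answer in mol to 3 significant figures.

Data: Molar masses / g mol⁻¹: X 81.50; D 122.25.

6.47 mol

n(X) = 382 / 81.50 = 4.687 mol
n(D) = 145 / 122.25 = 1.186 mol
n(T) via (i) = (2/2)×4.687 = 4.687 mol
n(T) via (ii) = (3/2)×1.186 = 1.779 mol
total n(T) = 4.687 + 1.779 = 6.466 mol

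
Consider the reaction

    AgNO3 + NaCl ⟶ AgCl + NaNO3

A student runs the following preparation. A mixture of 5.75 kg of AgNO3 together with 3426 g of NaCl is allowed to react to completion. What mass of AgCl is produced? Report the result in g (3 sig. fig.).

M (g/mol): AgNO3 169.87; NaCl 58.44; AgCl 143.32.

4850 g

n(AgNO3) = 5.750×1000 / 169.87 = 33.85 mol
n(NaCl) = 3426 / 58.44 = 58.62 mol
n/ν for AgNO3 = 33.85/1 = 33.85
n/ν for NaCl = 58.62/1 = 58.62
Smallest n/ν is AgNO3 → limiting reagent.
n(AgCl) = (1/1) × 33.85 = 33.85 mol
mass = 33.85 × 143.32 = 4851 g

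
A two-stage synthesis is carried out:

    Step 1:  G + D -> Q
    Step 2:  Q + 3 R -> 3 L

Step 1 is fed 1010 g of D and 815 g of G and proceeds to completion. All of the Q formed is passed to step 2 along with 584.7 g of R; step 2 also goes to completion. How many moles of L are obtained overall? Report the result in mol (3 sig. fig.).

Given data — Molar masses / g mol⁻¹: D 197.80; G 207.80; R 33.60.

11.8 mol

Step 1:
n(D) = 1010 / 197.80 = 5.106 mol
n(G) = 815.0 / 207.80 = 3.922 mol
n/ν for D = 5.106/1 = 5.106
n/ν for G = 3.922/1 = 3.922
Smallest n/ν is G → limiting reagent.
n(Q) produced = (1/1) × 3.922 = 3.922 mol
Step 2:
n(Q) available = 3.922 mol
n(R) = 584.7 / 33.60 = 17.40 mol
n/ν for Q = 3.922/1 = 3.922
n/ν for R = 17.40/3 = 5.800
Smallest n/ν is Q → limiting reagent.
n(L) = (3/1) × 3.922 = 11.77 mol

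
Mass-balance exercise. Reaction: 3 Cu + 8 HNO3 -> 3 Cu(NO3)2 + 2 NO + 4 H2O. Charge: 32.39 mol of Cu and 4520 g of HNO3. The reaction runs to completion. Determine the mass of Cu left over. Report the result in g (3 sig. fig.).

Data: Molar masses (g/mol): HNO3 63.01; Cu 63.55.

349 g

n(Cu) = 32.39 mol
n(HNO3) = 4520 / 63.01 = 71.73 mol
n/ν → Cu: 10.80, HNO3: 8.966; HNO3 is limiting.
Cu consumed = (3/8) × 71.73 = 26.90 mol
Cu remaining = 32.39 − 26.90 = 5.490 mol
mass = 5.490 × 63.55 = 348.9 g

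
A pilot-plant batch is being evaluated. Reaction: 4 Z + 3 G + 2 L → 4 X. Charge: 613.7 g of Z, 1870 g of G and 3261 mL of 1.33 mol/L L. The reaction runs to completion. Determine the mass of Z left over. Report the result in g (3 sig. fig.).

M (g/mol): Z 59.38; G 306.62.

131 g

n(Z) = 613.7 / 59.38 = 10.34 mol
n(G) = 1870 / 306.62 = 6.099 mol
n(L) = 1.33 × 3261/1000 = 4.337 mol
n/ν → Z: 2.585, G: 2.033, L: 2.169; G is limiting.
Z consumed = (4/3) × 6.099 = 8.132 mol
Z remaining = 10.34 − 8.132 = 2.208 mol
mass = 2.208 × 59.38 = 131.1 g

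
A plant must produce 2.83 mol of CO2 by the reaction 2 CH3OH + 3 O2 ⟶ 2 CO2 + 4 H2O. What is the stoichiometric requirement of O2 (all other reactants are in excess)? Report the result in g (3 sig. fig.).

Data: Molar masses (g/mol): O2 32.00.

136 g

n(CO2) = 2.830 mol
n(O2) = (3/2) × 2.830 = 4.245 mol
mass = 4.245 × 32.00 = 135.8 g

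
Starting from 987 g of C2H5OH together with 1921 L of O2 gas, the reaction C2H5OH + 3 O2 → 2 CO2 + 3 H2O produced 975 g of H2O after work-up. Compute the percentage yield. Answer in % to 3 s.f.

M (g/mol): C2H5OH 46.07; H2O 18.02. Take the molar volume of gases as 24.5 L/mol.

84.2 %

n(C2H5OH) = 987.0 / 46.07 = 21.42 mol
n(O2) = 1921 / 24.5 = 78.41 mol
n/ν → C2H5OH: 21.42, O2: 26.14; C2H5OH is limiting.
theoretical n(H2O) = (3/1) × 21.42 = 64.26 mol → 1158 g
% yield = 975 / 1158 × 100 = 84.20 %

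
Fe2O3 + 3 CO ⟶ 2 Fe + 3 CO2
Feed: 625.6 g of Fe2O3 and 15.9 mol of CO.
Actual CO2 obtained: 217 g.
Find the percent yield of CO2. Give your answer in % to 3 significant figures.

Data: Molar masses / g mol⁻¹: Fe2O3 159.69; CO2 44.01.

n(Fe2O3) = 625.6 / 159.69 = 3.918 mol
n(CO) = 15.90 mol
n/ν for Fe2O3 = 3.918/1 = 3.918
n/ν for CO = 15.90/3 = 5.300
Smallest n/ν is Fe2O3 → limiting reagent.
theoretical n(CO2) = (3/1) × 3.918 = 11.75 mol → 517.1 g
% yield = 217 / 517.1 × 100 = 41.96 %

42.0 %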